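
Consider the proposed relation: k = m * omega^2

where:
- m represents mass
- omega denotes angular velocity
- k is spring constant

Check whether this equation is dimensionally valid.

Yes

m (mass) has dimensions [M].
omega (angular velocity) has dimensions [T^-1].
k (spring constant) has dimensions [M T^-2].

Left side: [M T^-2]
Right side: [M T^-2]

Both sides have the same dimensions, so the equation is dimensionally consistent.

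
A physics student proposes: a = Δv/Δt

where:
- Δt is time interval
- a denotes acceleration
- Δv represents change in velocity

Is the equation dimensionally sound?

Yes

Δt (time interval) has dimensions [T].
a (acceleration) has dimensions [L T^-2].
Δv (change in velocity) has dimensions [L T^-1].

Left side: [L T^-2]
Right side: [L T^-2]

Both sides have the same dimensions, so the equation is dimensionally consistent.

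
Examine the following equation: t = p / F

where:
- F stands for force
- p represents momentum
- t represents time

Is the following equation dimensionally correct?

Yes

F (force) has dimensions [L M T^-2].
p (momentum) has dimensions [L M T^-1].
t (time) has dimensions [T].

Left side: [T]
Right side: [T]

Both sides have the same dimensions, so the equation is dimensionally consistent.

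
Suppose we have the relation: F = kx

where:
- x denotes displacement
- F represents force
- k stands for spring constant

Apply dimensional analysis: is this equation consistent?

Yes

x (displacement) has dimensions [L].
F (force) has dimensions [L M T^-2].
k (spring constant) has dimensions [M T^-2].

Left side: [L M T^-2]
Right side: [L M T^-2]

Both sides have the same dimensions, so the equation is dimensionally consistent.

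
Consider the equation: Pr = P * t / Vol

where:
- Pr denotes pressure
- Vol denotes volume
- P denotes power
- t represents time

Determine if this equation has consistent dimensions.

Yes

Pr (pressure) has dimensions [L^-1 M T^-2].
Vol (volume) has dimensions [L^3].
P (power) has dimensions [L^2 M T^-3].
t (time) has dimensions [T].

Left side: [L^-1 M T^-2]
Right side: [L^-1 M T^-2]

Both sides have the same dimensions, so the equation is dimensionally consistent.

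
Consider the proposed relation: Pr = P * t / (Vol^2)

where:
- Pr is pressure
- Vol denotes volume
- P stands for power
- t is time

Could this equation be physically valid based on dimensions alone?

No

Pr (pressure) has dimensions [L^-1 M T^-2].
Vol (volume) has dimensions [L^3].
P (power) has dimensions [L^2 M T^-3].
t (time) has dimensions [T].

Left side: [L^-1 M T^-2]
Right side: [L^-4 M T^-2]

The two sides have different dimensions, so the equation is NOT dimensionally consistent.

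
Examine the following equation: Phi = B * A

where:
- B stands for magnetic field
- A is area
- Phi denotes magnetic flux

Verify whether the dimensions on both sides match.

Yes

B (magnetic field) has dimensions [I^-1 M T^-2].
A (area) has dimensions [L^2].
Phi (magnetic flux) has dimensions [I^-1 L^2 M T^-2].

Left side: [I^-1 L^2 M T^-2]
Right side: [I^-1 L^2 M T^-2]

Both sides have the same dimensions, so the equation is dimensionally consistent.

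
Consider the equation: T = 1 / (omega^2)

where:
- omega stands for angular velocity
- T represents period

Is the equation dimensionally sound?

No

omega (angular velocity) has dimensions [T^-1].
T (period) has dimensions [T].

Left side: [T]
Right side: [T^2]

The two sides have different dimensions, so the equation is NOT dimensionally consistent.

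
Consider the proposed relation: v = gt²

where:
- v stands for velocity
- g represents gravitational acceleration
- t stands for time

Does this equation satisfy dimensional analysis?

No

v (velocity) has dimensions [L T^-1].
g (gravitational acceleration) has dimensions [L T^-2].
t (time) has dimensions [T].

Left side: [L T^-1]
Right side: [L]

The two sides have different dimensions, so the equation is NOT dimensionally consistent.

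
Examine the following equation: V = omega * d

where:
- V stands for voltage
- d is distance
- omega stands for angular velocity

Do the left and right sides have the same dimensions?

No

V (voltage) has dimensions [I^-1 L^2 M T^-3].
d (distance) has dimensions [L].
omega (angular velocity) has dimensions [T^-1].

Left side: [I^-1 L^2 M T^-3]
Right side: [L T^-1]

The two sides have different dimensions, so the equation is NOT dimensionally consistent.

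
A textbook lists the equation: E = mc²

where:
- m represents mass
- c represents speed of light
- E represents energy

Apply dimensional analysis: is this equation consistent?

Yes

m (mass) has dimensions [M].
c (speed of light) has dimensions [L T^-1].
E (energy) has dimensions [L^2 M T^-2].

Left side: [L^2 M T^-2]
Right side: [L^2 M T^-2]

Both sides have the same dimensions, so the equation is dimensionally consistent.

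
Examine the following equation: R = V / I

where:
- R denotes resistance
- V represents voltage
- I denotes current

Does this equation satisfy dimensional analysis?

Yes

R (resistance) has dimensions [I^-2 L^2 M T^-3].
V (voltage) has dimensions [I^-1 L^2 M T^-3].
I (current) has dimensions [I].

Left side: [I^-2 L^2 M T^-3]
Right side: [I^-2 L^2 M T^-3]

Both sides have the same dimensions, so the equation is dimensionally consistent.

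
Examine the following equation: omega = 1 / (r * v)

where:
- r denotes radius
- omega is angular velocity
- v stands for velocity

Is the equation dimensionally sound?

No

r (radius) has dimensions [L].
omega (angular velocity) has dimensions [T^-1].
v (velocity) has dimensions [L T^-1].

Left side: [T^-1]
Right side: [L^-2 T]

The two sides have different dimensions, so the equation is NOT dimensionally consistent.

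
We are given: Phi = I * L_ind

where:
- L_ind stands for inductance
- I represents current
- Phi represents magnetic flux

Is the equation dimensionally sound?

Yes

L_ind (inductance) has dimensions [I^-2 L^2 M T^-2].
I (current) has dimensions [I].
Phi (magnetic flux) has dimensions [I^-1 L^2 M T^-2].

Left side: [I^-1 L^2 M T^-2]
Right side: [I^-1 L^2 M T^-2]

Both sides have the same dimensions, so the equation is dimensionally consistent.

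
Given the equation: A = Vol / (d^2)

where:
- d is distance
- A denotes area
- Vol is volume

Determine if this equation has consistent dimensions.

No

d (distance) has dimensions [L].
A (area) has dimensions [L^2].
Vol (volume) has dimensions [L^3].

Left side: [L^2]
Right side: [L]

The two sides have different dimensions, so the equation is NOT dimensionally consistent.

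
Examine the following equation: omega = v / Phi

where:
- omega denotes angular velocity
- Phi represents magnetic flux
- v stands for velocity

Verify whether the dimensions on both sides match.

No

omega (angular velocity) has dimensions [T^-1].
Phi (magnetic flux) has dimensions [I^-1 L^2 M T^-2].
v (velocity) has dimensions [L T^-1].

Left side: [T^-1]
Right side: [I L^-1 M^-1 T]

The two sides have different dimensions, so the equation is NOT dimensionally consistent.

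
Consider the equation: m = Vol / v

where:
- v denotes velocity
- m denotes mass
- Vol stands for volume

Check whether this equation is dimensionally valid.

No

v (velocity) has dimensions [L T^-1].
m (mass) has dimensions [M].
Vol (volume) has dimensions [L^3].

Left side: [M]
Right side: [L^2 T]

The two sides have different dimensions, so the equation is NOT dimensionally consistent.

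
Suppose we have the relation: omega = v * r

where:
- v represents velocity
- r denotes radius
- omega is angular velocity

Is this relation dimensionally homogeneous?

No

v (velocity) has dimensions [L T^-1].
r (radius) has dimensions [L].
omega (angular velocity) has dimensions [T^-1].

Left side: [T^-1]
Right side: [L^2 T^-1]

The two sides have different dimensions, so the equation is NOT dimensionally consistent.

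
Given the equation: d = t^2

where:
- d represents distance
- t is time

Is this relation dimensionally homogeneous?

No

d (distance) has dimensions [L].
t (time) has dimensions [T].

Left side: [L]
Right side: [T^2]

The two sides have different dimensions, so the equation is NOT dimensionally consistent.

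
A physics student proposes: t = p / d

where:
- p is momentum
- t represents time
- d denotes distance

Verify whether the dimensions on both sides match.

No

p (momentum) has dimensions [L M T^-1].
t (time) has dimensions [T].
d (distance) has dimensions [L].

Left side: [T]
Right side: [M T^-1]

The two sides have different dimensions, so the equation is NOT dimensionally consistent.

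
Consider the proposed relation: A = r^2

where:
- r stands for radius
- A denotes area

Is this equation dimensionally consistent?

Yes

r (radius) has dimensions [L].
A (area) has dimensions [L^2].

Left side: [L^2]
Right side: [L^2]

Both sides have the same dimensions, so the equation is dimensionally consistent.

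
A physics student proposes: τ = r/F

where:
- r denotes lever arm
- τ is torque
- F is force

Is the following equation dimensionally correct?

No

r (lever arm) has dimensions [L].
τ (torque) has dimensions [L^2 M T^-2].
F (force) has dimensions [L M T^-2].

Left side: [L^2 M T^-2]
Right side: [M^-1 T^2]

The two sides have different dimensions, so the equation is NOT dimensionally consistent.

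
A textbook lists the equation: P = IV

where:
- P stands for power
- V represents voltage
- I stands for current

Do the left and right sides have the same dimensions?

Yes

P (power) has dimensions [L^2 M T^-3].
V (voltage) has dimensions [I^-1 L^2 M T^-3].
I (current) has dimensions [I].

Left side: [L^2 M T^-3]
Right side: [L^2 M T^-3]

Both sides have the same dimensions, so the equation is dimensionally consistent.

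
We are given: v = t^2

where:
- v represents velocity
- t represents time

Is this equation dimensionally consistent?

No

v (velocity) has dimensions [L T^-1].
t (time) has dimensions [T].

Left side: [L T^-1]
Right side: [T^2]

The two sides have different dimensions, so the equation is NOT dimensionally consistent.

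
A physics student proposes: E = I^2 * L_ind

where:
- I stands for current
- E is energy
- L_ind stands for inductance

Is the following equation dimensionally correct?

Yes

I (current) has dimensions [I].
E (energy) has dimensions [L^2 M T^-2].
L_ind (inductance) has dimensions [I^-2 L^2 M T^-2].

Left side: [L^2 M T^-2]
Right side: [L^2 M T^-2]

Both sides have the same dimensions, so the equation is dimensionally consistent.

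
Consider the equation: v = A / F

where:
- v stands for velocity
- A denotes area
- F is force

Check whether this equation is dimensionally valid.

No

v (velocity) has dimensions [L T^-1].
A (area) has dimensions [L^2].
F (force) has dimensions [L M T^-2].

Left side: [L T^-1]
Right side: [L M^-1 T^2]

The two sides have different dimensions, so the equation is NOT dimensionally consistent.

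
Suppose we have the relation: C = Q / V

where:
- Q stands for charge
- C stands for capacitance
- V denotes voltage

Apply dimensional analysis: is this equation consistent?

Yes

Q (charge) has dimensions [I T].
C (capacitance) has dimensions [I^2 L^-2 M^-1 T^4].
V (voltage) has dimensions [I^-1 L^2 M T^-3].

Left side: [I^2 L^-2 M^-1 T^4]
Right side: [I^2 L^-2 M^-1 T^4]

Both sides have the same dimensions, so the equation is dimensionally consistent.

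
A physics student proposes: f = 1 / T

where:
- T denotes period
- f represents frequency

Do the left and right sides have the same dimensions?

Yes

T (period) has dimensions [T].
f (frequency) has dimensions [T^-1].

Left side: [T^-1]
Right side: [T^-1]

Both sides have the same dimensions, so the equation is dimensionally consistent.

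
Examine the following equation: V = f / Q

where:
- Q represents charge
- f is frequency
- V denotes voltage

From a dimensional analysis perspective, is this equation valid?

No

Q (charge) has dimensions [I T].
f (frequency) has dimensions [T^-1].
V (voltage) has dimensions [I^-1 L^2 M T^-3].

Left side: [I^-1 L^2 M T^-3]
Right side: [I^-1 T^-2]

The two sides have different dimensions, so the equation is NOT dimensionally consistent.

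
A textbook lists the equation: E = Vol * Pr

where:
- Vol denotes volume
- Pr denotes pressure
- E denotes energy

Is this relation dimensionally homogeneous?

Yes

Vol (volume) has dimensions [L^3].
Pr (pressure) has dimensions [L^-1 M T^-2].
E (energy) has dimensions [L^2 M T^-2].

Left side: [L^2 M T^-2]
Right side: [L^2 M T^-2]

Both sides have the same dimensions, so the equation is dimensionally consistent.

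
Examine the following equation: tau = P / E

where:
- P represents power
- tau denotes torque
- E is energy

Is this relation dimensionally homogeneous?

No

P (power) has dimensions [L^2 M T^-3].
tau (torque) has dimensions [L^2 M T^-2].
E (energy) has dimensions [L^2 M T^-2].

Left side: [L^2 M T^-2]
Right side: [T^-1]

The two sides have different dimensions, so the equation is NOT dimensionally consistent.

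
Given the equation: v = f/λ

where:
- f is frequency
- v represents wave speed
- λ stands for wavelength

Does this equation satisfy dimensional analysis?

No

f (frequency) has dimensions [T^-1].
v (wave speed) has dimensions [L T^-1].
λ (wavelength) has dimensions [L].

Left side: [L T^-1]
Right side: [L^-1 T^-1]

The two sides have different dimensions, so the equation is NOT dimensionally consistent.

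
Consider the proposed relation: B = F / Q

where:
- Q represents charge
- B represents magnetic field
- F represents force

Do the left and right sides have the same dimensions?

No

Q (charge) has dimensions [I T].
B (magnetic field) has dimensions [I^-1 M T^-2].
F (force) has dimensions [L M T^-2].

Left side: [I^-1 M T^-2]
Right side: [I^-1 L M T^-3]

The two sides have different dimensions, so the equation is NOT dimensionally consistent.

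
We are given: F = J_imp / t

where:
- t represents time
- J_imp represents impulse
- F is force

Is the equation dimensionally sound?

Yes

t (time) has dimensions [T].
J_imp (impulse) has dimensions [L M T^-1].
F (force) has dimensions [L M T^-2].

Left side: [L M T^-2]
Right side: [L M T^-2]

Both sides have the same dimensions, so the equation is dimensionally consistent.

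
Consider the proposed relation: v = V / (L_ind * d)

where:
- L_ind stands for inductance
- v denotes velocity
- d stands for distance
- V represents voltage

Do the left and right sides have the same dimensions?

No

L_ind (inductance) has dimensions [I^-2 L^2 M T^-2].
v (velocity) has dimensions [L T^-1].
d (distance) has dimensions [L].
V (voltage) has dimensions [I^-1 L^2 M T^-3].

Left side: [L T^-1]
Right side: [I L^-1 T^-1]

The two sides have different dimensions, so the equation is NOT dimensionally consistent.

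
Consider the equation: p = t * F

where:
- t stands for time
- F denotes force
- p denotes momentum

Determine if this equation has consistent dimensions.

Yes

t (time) has dimensions [T].
F (force) has dimensions [L M T^-2].
p (momentum) has dimensions [L M T^-1].

Left side: [L M T^-1]
Right side: [L M T^-1]

Both sides have the same dimensions, so the equation is dimensionally consistent.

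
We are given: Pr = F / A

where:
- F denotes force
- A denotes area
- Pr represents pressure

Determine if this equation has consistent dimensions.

Yes

F (force) has dimensions [L M T^-2].
A (area) has dimensions [L^2].
Pr (pressure) has dimensions [L^-1 M T^-2].

Left side: [L^-1 M T^-2]
Right side: [L^-1 M T^-2]

Both sides have the same dimensions, so the equation is dimensionally consistent.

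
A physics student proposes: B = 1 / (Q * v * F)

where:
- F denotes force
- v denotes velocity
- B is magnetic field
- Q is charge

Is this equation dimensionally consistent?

No

F (force) has dimensions [L M T^-2].
v (velocity) has dimensions [L T^-1].
B (magnetic field) has dimensions [I^-1 M T^-2].
Q (charge) has dimensions [I T].

Left side: [I^-1 M T^-2]
Right side: [I^-1 L^-2 M^-1 T^2]

The two sides have different dimensions, so the equation is NOT dimensionally consistent.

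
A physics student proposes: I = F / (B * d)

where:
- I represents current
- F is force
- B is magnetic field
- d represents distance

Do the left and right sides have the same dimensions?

Yes

I (current) has dimensions [I].
F (force) has dimensions [L M T^-2].
B (magnetic field) has dimensions [I^-1 M T^-2].
d (distance) has dimensions [L].

Left side: [I]
Right side: [I]

Both sides have the same dimensions, so the equation is dimensionally consistent.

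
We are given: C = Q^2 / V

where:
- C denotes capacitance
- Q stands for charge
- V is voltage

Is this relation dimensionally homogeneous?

No

C (capacitance) has dimensions [I^2 L^-2 M^-1 T^4].
Q (charge) has dimensions [I T].
V (voltage) has dimensions [I^-1 L^2 M T^-3].

Left side: [I^2 L^-2 M^-1 T^4]
Right side: [I^3 L^-2 M^-1 T^5]

The two sides have different dimensions, so the equation is NOT dimensionally consistent.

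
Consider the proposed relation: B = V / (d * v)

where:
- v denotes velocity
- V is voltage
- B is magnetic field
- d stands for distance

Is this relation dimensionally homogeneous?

Yes

v (velocity) has dimensions [L T^-1].
V (voltage) has dimensions [I^-1 L^2 M T^-3].
B (magnetic field) has dimensions [I^-1 M T^-2].
d (distance) has dimensions [L].

Left side: [I^-1 M T^-2]
Right side: [I^-1 M T^-2]

Both sides have the same dimensions, so the equation is dimensionally consistent.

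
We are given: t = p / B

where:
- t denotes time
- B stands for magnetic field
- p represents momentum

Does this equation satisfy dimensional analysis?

No

t (time) has dimensions [T].
B (magnetic field) has dimensions [I^-1 M T^-2].
p (momentum) has dimensions [L M T^-1].

Left side: [T]
Right side: [I L T]

The two sides have different dimensions, so the equation is NOT dimensionally consistent.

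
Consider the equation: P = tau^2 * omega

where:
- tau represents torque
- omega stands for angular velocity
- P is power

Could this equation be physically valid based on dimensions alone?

No

tau (torque) has dimensions [L^2 M T^-2].
omega (angular velocity) has dimensions [T^-1].
P (power) has dimensions [L^2 M T^-3].

Left side: [L^2 M T^-3]
Right side: [L^4 M^2 T^-5]

The two sides have different dimensions, so the equation is NOT dimensionally consistent.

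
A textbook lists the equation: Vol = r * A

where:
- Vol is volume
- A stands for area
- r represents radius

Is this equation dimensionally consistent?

Yes

Vol (volume) has dimensions [L^3].
A (area) has dimensions [L^2].
r (radius) has dimensions [L].

Left side: [L^3]
Right side: [L^3]

Both sides have the same dimensions, so the equation is dimensionally consistent.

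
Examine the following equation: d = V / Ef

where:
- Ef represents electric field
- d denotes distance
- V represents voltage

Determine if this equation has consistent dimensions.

Yes

Ef (electric field) has dimensions [I^-1 L M T^-3].
d (distance) has dimensions [L].
V (voltage) has dimensions [I^-1 L^2 M T^-3].

Left side: [L]
Right side: [L]

Both sides have the same dimensions, so the equation is dimensionally consistent.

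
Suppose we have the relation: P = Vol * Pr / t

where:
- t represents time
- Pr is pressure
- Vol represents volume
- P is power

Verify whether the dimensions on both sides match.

Yes

t (time) has dimensions [T].
Pr (pressure) has dimensions [L^-1 M T^-2].
Vol (volume) has dimensions [L^3].
P (power) has dimensions [L^2 M T^-3].

Left side: [L^2 M T^-3]
Right side: [L^2 M T^-3]

Both sides have the same dimensions, so the equation is dimensionally consistent.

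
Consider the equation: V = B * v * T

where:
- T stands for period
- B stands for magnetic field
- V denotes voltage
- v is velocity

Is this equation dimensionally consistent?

No

T (period) has dimensions [T].
B (magnetic field) has dimensions [I^-1 M T^-2].
V (voltage) has dimensions [I^-1 L^2 M T^-3].
v (velocity) has dimensions [L T^-1].

Left side: [I^-1 L^2 M T^-3]
Right side: [I^-1 L M T^-2]

The two sides have different dimensions, so the equation is NOT dimensionally consistent.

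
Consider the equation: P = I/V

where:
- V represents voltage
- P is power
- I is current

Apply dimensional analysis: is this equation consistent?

No

V (voltage) has dimensions [I^-1 L^2 M T^-3].
P (power) has dimensions [L^2 M T^-3].
I (current) has dimensions [I].

Left side: [L^2 M T^-3]
Right side: [I^2 L^-2 M^-1 T^3]

The two sides have different dimensions, so the equation is NOT dimensionally consistent.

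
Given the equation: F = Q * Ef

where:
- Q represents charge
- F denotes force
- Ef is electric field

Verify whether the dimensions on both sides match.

Yes

Q (charge) has dimensions [I T].
F (force) has dimensions [L M T^-2].
Ef (electric field) has dimensions [I^-1 L M T^-3].

Left side: [L M T^-2]
Right side: [L M T^-2]

Both sides have the same dimensions, so the equation is dimensionally consistent.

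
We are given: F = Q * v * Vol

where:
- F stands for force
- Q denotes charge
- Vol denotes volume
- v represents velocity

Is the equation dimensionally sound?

No

F (force) has dimensions [L M T^-2].
Q (charge) has dimensions [I T].
Vol (volume) has dimensions [L^3].
v (velocity) has dimensions [L T^-1].

Left side: [L M T^-2]
Right side: [I L^4]

The two sides have different dimensions, so the equation is NOT dimensionally consistent.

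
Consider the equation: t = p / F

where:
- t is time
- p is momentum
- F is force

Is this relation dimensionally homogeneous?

Yes

t (time) has dimensions [T].
p (momentum) has dimensions [L M T^-1].
F (force) has dimensions [L M T^-2].

Left side: [T]
Right side: [T]

Both sides have the same dimensions, so the equation is dimensionally consistent.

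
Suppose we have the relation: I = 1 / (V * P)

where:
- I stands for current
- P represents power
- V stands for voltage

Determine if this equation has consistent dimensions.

No

I (current) has dimensions [I].
P (power) has dimensions [L^2 M T^-3].
V (voltage) has dimensions [I^-1 L^2 M T^-3].

Left side: [I]
Right side: [I L^-4 M^-2 T^6]

The two sides have different dimensions, so the equation is NOT dimensionally consistent.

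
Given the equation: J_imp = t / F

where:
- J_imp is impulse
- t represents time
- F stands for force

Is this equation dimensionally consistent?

No

J_imp (impulse) has dimensions [L M T^-1].
t (time) has dimensions [T].
F (force) has dimensions [L M T^-2].

Left side: [L M T^-1]
Right side: [L^-1 M^-1 T^3]

The two sides have different dimensions, so the equation is NOT dimensionally consistent.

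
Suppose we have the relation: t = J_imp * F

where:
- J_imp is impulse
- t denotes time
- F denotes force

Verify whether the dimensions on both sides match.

No

J_imp (impulse) has dimensions [L M T^-1].
t (time) has dimensions [T].
F (force) has dimensions [L M T^-2].

Left side: [T]
Right side: [L^2 M^2 T^-3]

The two sides have different dimensions, so the equation is NOT dimensionally consistent.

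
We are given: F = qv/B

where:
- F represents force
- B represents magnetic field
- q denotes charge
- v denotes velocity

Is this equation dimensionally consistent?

No

F (force) has dimensions [L M T^-2].
B (magnetic field) has dimensions [I^-1 M T^-2].
q (charge) has dimensions [I T].
v (velocity) has dimensions [L T^-1].

Left side: [L M T^-2]
Right side: [I^2 L M^-1 T^2]

The two sides have different dimensions, so the equation is NOT dimensionally consistent.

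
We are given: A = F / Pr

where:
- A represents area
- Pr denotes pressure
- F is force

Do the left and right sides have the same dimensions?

Yes

A (area) has dimensions [L^2].
Pr (pressure) has dimensions [L^-1 M T^-2].
F (force) has dimensions [L M T^-2].

Left side: [L^2]
Right side: [L^2]

Both sides have the same dimensions, so the equation is dimensionally consistent.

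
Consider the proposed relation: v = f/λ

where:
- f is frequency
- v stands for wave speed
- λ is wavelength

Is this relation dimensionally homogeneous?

No

f (frequency) has dimensions [T^-1].
v (wave speed) has dimensions [L T^-1].
λ (wavelength) has dimensions [L].

Left side: [L T^-1]
Right side: [L^-1 T^-1]

The two sides have different dimensions, so the equation is NOT dimensionally consistent.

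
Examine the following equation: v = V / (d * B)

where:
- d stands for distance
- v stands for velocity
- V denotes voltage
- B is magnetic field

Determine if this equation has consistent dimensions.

Yes

d (distance) has dimensions [L].
v (velocity) has dimensions [L T^-1].
V (voltage) has dimensions [I^-1 L^2 M T^-3].
B (magnetic field) has dimensions [I^-1 M T^-2].

Left side: [L T^-1]
Right side: [L T^-1]

Both sides have the same dimensions, so the equation is dimensionally consistent.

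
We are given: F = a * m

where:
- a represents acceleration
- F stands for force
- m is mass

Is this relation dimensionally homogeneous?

Yes

a (acceleration) has dimensions [L T^-2].
F (force) has dimensions [L M T^-2].
m (mass) has dimensions [M].

Left side: [L M T^-2]
Right side: [L M T^-2]

Both sides have the same dimensions, so the equation is dimensionally consistent.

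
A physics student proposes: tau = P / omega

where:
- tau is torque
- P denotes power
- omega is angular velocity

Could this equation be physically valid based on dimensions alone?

Yes

tau (torque) has dimensions [L^2 M T^-2].
P (power) has dimensions [L^2 M T^-3].
omega (angular velocity) has dimensions [T^-1].

Left side: [L^2 M T^-2]
Right side: [L^2 M T^-2]

Both sides have the same dimensions, so the equation is dimensionally consistent.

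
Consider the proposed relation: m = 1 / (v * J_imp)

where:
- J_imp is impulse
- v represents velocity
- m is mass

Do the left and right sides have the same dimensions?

No

J_imp (impulse) has dimensions [L M T^-1].
v (velocity) has dimensions [L T^-1].
m (mass) has dimensions [M].

Left side: [M]
Right side: [L^-2 M^-1 T^2]

The two sides have different dimensions, so the equation is NOT dimensionally consistent.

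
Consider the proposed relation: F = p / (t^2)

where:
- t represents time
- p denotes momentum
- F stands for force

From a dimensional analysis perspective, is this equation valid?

No

t (time) has dimensions [T].
p (momentum) has dimensions [L M T^-1].
F (force) has dimensions [L M T^-2].

Left side: [L M T^-2]
Right side: [L M T^-3]

The two sides have different dimensions, so the equation is NOT dimensionally consistent.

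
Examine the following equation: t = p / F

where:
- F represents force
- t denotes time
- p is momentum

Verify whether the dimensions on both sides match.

Yes

F (force) has dimensions [L M T^-2].
t (time) has dimensions [T].
p (momentum) has dimensions [L M T^-1].

Left side: [T]
Right side: [T]

Both sides have the same dimensions, so the equation is dimensionally consistent.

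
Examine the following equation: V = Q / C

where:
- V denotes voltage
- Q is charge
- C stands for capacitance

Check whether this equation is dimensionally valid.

Yes

V (voltage) has dimensions [I^-1 L^2 M T^-3].
Q (charge) has dimensions [I T].
C (capacitance) has dimensions [I^2 L^-2 M^-1 T^4].

Left side: [I^-1 L^2 M T^-3]
Right side: [I^-1 L^2 M T^-3]

Both sides have the same dimensions, so the equation is dimensionally consistent.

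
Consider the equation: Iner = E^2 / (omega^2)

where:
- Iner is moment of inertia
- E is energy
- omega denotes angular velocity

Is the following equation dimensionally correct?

No

Iner (moment of inertia) has dimensions [L^2 M].
E (energy) has dimensions [L^2 M T^-2].
omega (angular velocity) has dimensions [T^-1].

Left side: [L^2 M]
Right side: [L^4 M^2 T^-2]

The two sides have different dimensions, so the equation is NOT dimensionally consistent.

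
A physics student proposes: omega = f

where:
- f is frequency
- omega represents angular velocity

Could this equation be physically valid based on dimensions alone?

Yes

f (frequency) has dimensions [T^-1].
omega (angular velocity) has dimensions [T^-1].

Left side: [T^-1]
Right side: [T^-1]

Both sides have the same dimensions, so the equation is dimensionally consistent.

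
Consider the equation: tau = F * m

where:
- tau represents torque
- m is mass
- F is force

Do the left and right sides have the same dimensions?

No

tau (torque) has dimensions [L^2 M T^-2].
m (mass) has dimensions [M].
F (force) has dimensions [L M T^-2].

Left side: [L^2 M T^-2]
Right side: [L M^2 T^-2]

The two sides have different dimensions, so the equation is NOT dimensionally consistent.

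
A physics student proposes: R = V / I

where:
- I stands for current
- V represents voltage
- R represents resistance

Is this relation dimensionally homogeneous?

Yes

I (current) has dimensions [I].
V (voltage) has dimensions [I^-1 L^2 M T^-3].
R (resistance) has dimensions [I^-2 L^2 M T^-3].

Left side: [I^-2 L^2 M T^-3]
Right side: [I^-2 L^2 M T^-3]

Both sides have the same dimensions, so the equation is dimensionally consistent.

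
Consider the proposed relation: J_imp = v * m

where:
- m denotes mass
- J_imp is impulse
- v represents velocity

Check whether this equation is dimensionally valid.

Yes

m (mass) has dimensions [M].
J_imp (impulse) has dimensions [L M T^-1].
v (velocity) has dimensions [L T^-1].

Left side: [L M T^-1]
Right side: [L M T^-1]

Both sides have the same dimensions, so the equation is dimensionally consistent.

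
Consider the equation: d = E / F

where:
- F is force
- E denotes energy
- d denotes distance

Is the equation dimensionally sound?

Yes

F (force) has dimensions [L M T^-2].
E (energy) has dimensions [L^2 M T^-2].
d (distance) has dimensions [L].

Left side: [L]
Right side: [L]

Both sides have the same dimensions, so the equation is dimensionally consistent.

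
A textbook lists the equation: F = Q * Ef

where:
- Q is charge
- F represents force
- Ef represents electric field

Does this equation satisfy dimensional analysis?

Yes

Q (charge) has dimensions [I T].
F (force) has dimensions [L M T^-2].
Ef (electric field) has dimensions [I^-1 L M T^-3].

Left side: [L M T^-2]
Right side: [L M T^-2]

Both sides have the same dimensions, so the equation is dimensionally consistent.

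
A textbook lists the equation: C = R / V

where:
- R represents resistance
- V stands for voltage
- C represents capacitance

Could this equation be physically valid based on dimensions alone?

No

R (resistance) has dimensions [I^-2 L^2 M T^-3].
V (voltage) has dimensions [I^-1 L^2 M T^-3].
C (capacitance) has dimensions [I^2 L^-2 M^-1 T^4].

Left side: [I^2 L^-2 M^-1 T^4]
Right side: [I^-1]

The two sides have different dimensions, so the equation is NOT dimensionally consistent.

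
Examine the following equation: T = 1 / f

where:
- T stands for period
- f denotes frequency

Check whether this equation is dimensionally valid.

Yes

T (period) has dimensions [T].
f (frequency) has dimensions [T^-1].

Left side: [T]
Right side: [T]

Both sides have the same dimensions, so the equation is dimensionally consistent.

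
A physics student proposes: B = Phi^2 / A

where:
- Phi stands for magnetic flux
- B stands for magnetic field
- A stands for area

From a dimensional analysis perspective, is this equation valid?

No

Phi (magnetic flux) has dimensions [I^-1 L^2 M T^-2].
B (magnetic field) has dimensions [I^-1 M T^-2].
A (area) has dimensions [L^2].

Left side: [I^-1 M T^-2]
Right side: [I^-2 L^2 M^2 T^-4]

The two sides have different dimensions, so the equation is NOT dimensionally consistent.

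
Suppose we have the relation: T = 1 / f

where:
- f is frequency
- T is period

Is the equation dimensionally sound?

Yes

f (frequency) has dimensions [T^-1].
T (period) has dimensions [T].

Left side: [T]
Right side: [T]

Both sides have the same dimensions, so the equation is dimensionally consistent.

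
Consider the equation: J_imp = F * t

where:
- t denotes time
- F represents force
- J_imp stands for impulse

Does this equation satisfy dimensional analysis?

Yes

t (time) has dimensions [T].
F (force) has dimensions [L M T^-2].
J_imp (impulse) has dimensions [L M T^-1].

Left side: [L M T^-1]
Right side: [L M T^-1]

Both sides have the same dimensions, so the equation is dimensionally consistent.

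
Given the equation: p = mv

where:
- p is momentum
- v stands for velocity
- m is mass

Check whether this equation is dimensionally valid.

Yes

p (momentum) has dimensions [L M T^-1].
v (velocity) has dimensions [L T^-1].
m (mass) has dimensions [M].

Left side: [L M T^-1]
Right side: [L M T^-1]

Both sides have the same dimensions, so the equation is dimensionally consistent.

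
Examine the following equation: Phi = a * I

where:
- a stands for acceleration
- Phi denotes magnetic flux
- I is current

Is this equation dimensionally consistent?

No

a (acceleration) has dimensions [L T^-2].
Phi (magnetic flux) has dimensions [I^-1 L^2 M T^-2].
I (current) has dimensions [I].

Left side: [I^-1 L^2 M T^-2]
Right side: [I L T^-2]

The two sides have different dimensions, so the equation is NOT dimensionally consistent.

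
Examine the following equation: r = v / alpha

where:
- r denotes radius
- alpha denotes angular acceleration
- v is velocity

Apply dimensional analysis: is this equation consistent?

No

r (radius) has dimensions [L].
alpha (angular acceleration) has dimensions [T^-2].
v (velocity) has dimensions [L T^-1].

Left side: [L]
Right side: [L T]

The two sides have different dimensions, so the equation is NOT dimensionally consistent.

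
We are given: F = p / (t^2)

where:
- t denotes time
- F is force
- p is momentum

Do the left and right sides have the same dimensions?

No

t (time) has dimensions [T].
F (force) has dimensions [L M T^-2].
p (momentum) has dimensions [L M T^-1].

Left side: [L M T^-2]
Right side: [L M T^-3]

The two sides have different dimensions, so the equation is NOT dimensionally consistent.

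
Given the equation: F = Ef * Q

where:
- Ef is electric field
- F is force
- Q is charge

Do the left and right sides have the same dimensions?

Yes

Ef (electric field) has dimensions [I^-1 L M T^-3].
F (force) has dimensions [L M T^-2].
Q (charge) has dimensions [I T].

Left side: [L M T^-2]
Right side: [L M T^-2]

Both sides have the same dimensions, so the equation is dimensionally consistent.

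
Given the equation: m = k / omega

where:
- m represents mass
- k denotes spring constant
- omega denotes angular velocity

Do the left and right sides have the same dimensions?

No

m (mass) has dimensions [M].
k (spring constant) has dimensions [M T^-2].
omega (angular velocity) has dimensions [T^-1].

Left side: [M]
Right side: [M T^-1]

The two sides have different dimensions, so the equation is NOT dimensionally consistent.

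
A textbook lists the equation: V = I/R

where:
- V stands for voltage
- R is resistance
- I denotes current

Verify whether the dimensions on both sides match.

No

V (voltage) has dimensions [I^-1 L^2 M T^-3].
R (resistance) has dimensions [I^-2 L^2 M T^-3].
I (current) has dimensions [I].

Left side: [I^-1 L^2 M T^-3]
Right side: [I^3 L^-2 M^-1 T^3]

The two sides have different dimensions, so the equation is NOT dimensionally consistent.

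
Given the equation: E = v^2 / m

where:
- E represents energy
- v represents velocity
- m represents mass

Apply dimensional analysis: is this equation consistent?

No

E (energy) has dimensions [L^2 M T^-2].
v (velocity) has dimensions [L T^-1].
m (mass) has dimensions [M].

Left side: [L^2 M T^-2]
Right side: [L^2 M^-1 T^-2]

The two sides have different dimensions, so the equation is NOT dimensionally consistent.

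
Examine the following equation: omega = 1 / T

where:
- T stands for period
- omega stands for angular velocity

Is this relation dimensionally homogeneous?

Yes

T (period) has dimensions [T].
omega (angular velocity) has dimensions [T^-1].

Left side: [T^-1]
Right side: [T^-1]

Both sides have the same dimensions, so the equation is dimensionally consistent.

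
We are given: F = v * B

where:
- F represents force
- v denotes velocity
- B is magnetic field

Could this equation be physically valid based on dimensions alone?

No

F (force) has dimensions [L M T^-2].
v (velocity) has dimensions [L T^-1].
B (magnetic field) has dimensions [I^-1 M T^-2].

Left side: [L M T^-2]
Right side: [I^-1 L M T^-3]

The two sides have different dimensions, so the equation is NOT dimensionally consistent.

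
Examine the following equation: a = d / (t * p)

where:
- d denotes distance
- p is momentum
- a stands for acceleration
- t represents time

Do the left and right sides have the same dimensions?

No

d (distance) has dimensions [L].
p (momentum) has dimensions [L M T^-1].
a (acceleration) has dimensions [L T^-2].
t (time) has dimensions [T].

Left side: [L T^-2]
Right side: [M^-1]

The two sides have different dimensions, so the equation is NOT dimensionally consistent.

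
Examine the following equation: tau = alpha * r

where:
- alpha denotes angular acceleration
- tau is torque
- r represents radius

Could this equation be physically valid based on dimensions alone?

No

alpha (angular acceleration) has dimensions [T^-2].
tau (torque) has dimensions [L^2 M T^-2].
r (radius) has dimensions [L].

Left side: [L^2 M T^-2]
Right side: [L T^-2]

The two sides have different dimensions, so the equation is NOT dimensionally consistent.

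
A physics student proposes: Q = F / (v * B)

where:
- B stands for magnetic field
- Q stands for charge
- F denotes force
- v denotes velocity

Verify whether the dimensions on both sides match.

Yes

B (magnetic field) has dimensions [I^-1 M T^-2].
Q (charge) has dimensions [I T].
F (force) has dimensions [L M T^-2].
v (velocity) has dimensions [L T^-1].

Left side: [I T]
Right side: [I T]

Both sides have the same dimensions, so the equation is dimensionally consistent.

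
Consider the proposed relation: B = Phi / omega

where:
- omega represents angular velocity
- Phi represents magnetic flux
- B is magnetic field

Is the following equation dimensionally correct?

No

omega (angular velocity) has dimensions [T^-1].
Phi (magnetic flux) has dimensions [I^-1 L^2 M T^-2].
B (magnetic field) has dimensions [I^-1 M T^-2].

Left side: [I^-1 M T^-2]
Right side: [I^-1 L^2 M T^-1]

The two sides have different dimensions, so the equation is NOT dimensionally consistent.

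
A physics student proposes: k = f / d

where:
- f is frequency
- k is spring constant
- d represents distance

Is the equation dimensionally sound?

No

f (frequency) has dimensions [T^-1].
k (spring constant) has dimensions [M T^-2].
d (distance) has dimensions [L].

Left side: [M T^-2]
Right side: [L^-1 T^-1]

The two sides have different dimensions, so the equation is NOT dimensionally consistent.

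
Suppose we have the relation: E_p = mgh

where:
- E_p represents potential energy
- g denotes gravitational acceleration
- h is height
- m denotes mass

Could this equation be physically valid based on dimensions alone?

Yes

E_p (potential energy) has dimensions [L^2 M T^-2].
g (gravitational acceleration) has dimensions [L T^-2].
h (height) has dimensions [L].
m (mass) has dimensions [M].

Left side: [L^2 M T^-2]
Right side: [L^2 M T^-2]

Both sides have the same dimensions, so the equation is dimensionally consistent.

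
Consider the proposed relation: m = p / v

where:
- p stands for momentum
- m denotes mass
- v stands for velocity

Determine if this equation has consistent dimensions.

Yes

p (momentum) has dimensions [L M T^-1].
m (mass) has dimensions [M].
v (velocity) has dimensions [L T^-1].

Left side: [M]
Right side: [M]

Both sides have the same dimensions, so the equation is dimensionally consistent.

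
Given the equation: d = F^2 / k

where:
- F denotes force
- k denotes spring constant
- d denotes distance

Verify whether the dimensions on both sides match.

No

F (force) has dimensions [L M T^-2].
k (spring constant) has dimensions [M T^-2].
d (distance) has dimensions [L].

Left side: [L]
Right side: [L^2 M T^-2]

The two sides have different dimensions, so the equation is NOT dimensionally consistent.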